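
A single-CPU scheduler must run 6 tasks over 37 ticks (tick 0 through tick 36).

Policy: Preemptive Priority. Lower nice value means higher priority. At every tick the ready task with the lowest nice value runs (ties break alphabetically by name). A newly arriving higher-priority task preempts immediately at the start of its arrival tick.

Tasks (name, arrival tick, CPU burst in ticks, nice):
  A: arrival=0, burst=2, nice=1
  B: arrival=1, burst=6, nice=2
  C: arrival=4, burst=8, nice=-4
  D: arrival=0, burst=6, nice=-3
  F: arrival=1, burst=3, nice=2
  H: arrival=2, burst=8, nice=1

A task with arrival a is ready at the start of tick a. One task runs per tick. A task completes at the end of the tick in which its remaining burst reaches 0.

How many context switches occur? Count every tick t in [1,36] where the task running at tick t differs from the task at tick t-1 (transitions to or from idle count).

context switches = 7

t=0: ready={A,D} → run D
t=1: ready={A,B,D,F} → run D
t=2: ready={A,B,D,F,H} → run D
t=3: ready={A,B,D,F,H} → run D
t=4: ready={A,B,C,D,F,H} → run C
t=5: ready={A,B,C,D,F,H} → run C
t=6: ready={A,B,C,D,F,H} → run C
t=7: ready={A,B,C,D,F,H} → run C
t=8: ready={A,B,C,D,F,H} → run C
t=9: ready={A,B,C,D,F,H} → run C
t=10: ready={A,B,C,D,F,H} → run C
t=11: ready={A,B,C,D,F,H} → run C
t=12: ready={A,B,D,F,H} → run D
t=13: ready={A,B,D,F,H} → run D
t=14: ready={A,B,F,H} → run A
t=15: ready={A,B,F,H} → run A
t=16: ready={B,F,H} → run H
t=17: ready={B,F,H} → run H
t=18: ready={B,F,H} → run H
t=19: ready={B,F,H} → run H
t=20: ready={B,F,H} → run H
t=21: ready={B,F,H} → run H
t=22: ready={B,F,H} → run H
t=23: ready={B,F,H} → run H
t=24: ready={B,F} → run B
t=25: ready={B,F} → run B
t=26: ready={B,F} → run B
t=27: ready={B,F} → run B
t=28: ready={B,F} → run B
t=29: ready={B,F} → run B
t=30: ready={F} → run F
t=31: ready={F} → run F
t=32: ready={F} → run F
t=33: (idle)
t=34: (idle)
t=35: (idle)
t=36: (idle)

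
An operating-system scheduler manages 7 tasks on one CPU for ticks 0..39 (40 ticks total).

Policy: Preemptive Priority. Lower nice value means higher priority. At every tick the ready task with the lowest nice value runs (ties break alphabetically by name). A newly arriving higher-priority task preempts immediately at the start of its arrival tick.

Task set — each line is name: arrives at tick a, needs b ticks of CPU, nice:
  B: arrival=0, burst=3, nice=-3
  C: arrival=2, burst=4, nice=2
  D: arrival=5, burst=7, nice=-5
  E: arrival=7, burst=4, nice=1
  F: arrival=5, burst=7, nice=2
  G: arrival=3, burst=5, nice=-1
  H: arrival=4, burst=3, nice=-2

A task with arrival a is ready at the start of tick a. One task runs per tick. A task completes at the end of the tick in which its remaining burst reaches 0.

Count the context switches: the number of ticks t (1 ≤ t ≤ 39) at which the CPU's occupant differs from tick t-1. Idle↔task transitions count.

t=0: ready={B} → run B
t=1: ready={B} → run B
t=2: ready={B,C} → run B
t=3: ready={C,G} → run G
t=4: ready={C,G,H} → run H
t=5: ready={C,D,F,G,H} → run D
t=6: ready={C,D,F,G,H} → run D
t=7: ready={C,D,E,F,G,H} → run D
t=8: ready={C,D,E,F,G,H} → run D
t=9: ready={C,D,E,F,G,H} → run D
t=10: ready={C,D,E,F,G,H} → run D
t=11: ready={C,D,E,F,G,H} → run D
t=12: ready={C,E,F,G,H} → run H
t=13: ready={C,E,F,G,H} → run H
t=14: ready={C,E,F,G} → run G
t=15: ready={C,E,F,G} → run G
t=16: ready={C,E,F,G} → run G
t=17: ready={C,E,F,G} → run G
t=18: ready={C,E,F} → run E
t=19: ready={C,E,F} → run E
t=20: ready={C,E,F} → run E
t=21: ready={C,E,F} → run E
t=22: ready={C,F} → run C
t=23: ready={C,F} → run C
t=24: ready={C,F} → run C
t=25: ready={C,F} → run C
t=26: ready={F} → run F
t=27: ready={F} → run F
t=28: ready={F} → run F
t=29: ready={F} → run F
t=30: ready={F} → run F
t=31: ready={F} → run F
t=32: ready={F} → run F
t=33: (idle)
t=34: (idle)
t=35: (idle)
t=36: (idle)
t=37: (idle)
t=38: (idle)
t=39: (idle)

context switches = 9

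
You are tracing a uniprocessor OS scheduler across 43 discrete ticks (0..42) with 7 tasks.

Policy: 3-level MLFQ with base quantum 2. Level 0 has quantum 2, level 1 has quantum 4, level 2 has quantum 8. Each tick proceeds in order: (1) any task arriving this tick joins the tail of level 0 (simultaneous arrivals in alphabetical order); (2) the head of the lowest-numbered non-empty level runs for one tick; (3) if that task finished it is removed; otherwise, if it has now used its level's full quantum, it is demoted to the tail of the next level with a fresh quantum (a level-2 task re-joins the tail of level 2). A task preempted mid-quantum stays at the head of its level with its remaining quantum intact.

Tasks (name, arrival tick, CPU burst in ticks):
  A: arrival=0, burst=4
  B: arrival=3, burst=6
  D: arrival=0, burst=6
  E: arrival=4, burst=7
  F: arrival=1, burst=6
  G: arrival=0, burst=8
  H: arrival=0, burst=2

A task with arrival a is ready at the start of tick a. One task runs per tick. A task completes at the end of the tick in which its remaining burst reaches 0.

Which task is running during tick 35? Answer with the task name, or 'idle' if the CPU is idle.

running at tick 35 = E

t=0: L0/L1/L2 = ADGH/-/- → run A
t=1: L0/L1/L2 = ADGHF/-/- → run A
t=2: L0/L1/L2 = DGHF/A/- → run D
t=3: L0/L1/L2 = DGHFB/A/- → run D
t=4: L0/L1/L2 = GHFBE/AD/- → run G
t=5: L0/L1/L2 = GHFBE/AD/- → run G
t=6: L0/L1/L2 = HFBE/ADG/- → run H
t=7: L0/L1/L2 = HFBE/ADG/- → run H
t=8: L0/L1/L2 = FBE/ADG/- → run F
t=9: L0/L1/L2 = FBE/ADG/- → run F
t=10: L0/L1/L2 = BE/ADGF/- → run B
t=11: L0/L1/L2 = BE/ADGF/- → run B
t=12: L0/L1/L2 = E/ADGFB/- → run E
t=13: L0/L1/L2 = E/ADGFB/- → run E
t=14: L0/L1/L2 = -/ADGFBE/- → run A
t=15: L0/L1/L2 = -/ADGFBE/- → run A
t=16: L0/L1/L2 = -/DGFBE/- → run D
t=17: L0/L1/L2 = -/DGFBE/- → run D
t=18: L0/L1/L2 = -/DGFBE/- → run D
t=19: L0/L1/L2 = -/DGFBE/- → run D
t=20: L0/L1/L2 = -/GFBE/- → run G
t=21: L0/L1/L2 = -/GFBE/- → run G
t=22: L0/L1/L2 = -/GFBE/- → run G
t=23: L0/L1/L2 = -/GFBE/- → run G
t=24: L0/L1/L2 = -/FBE/G → run F
t=25: L0/L1/L2 = -/FBE/G → run F
t=26: L0/L1/L2 = -/FBE/G → run F
t=27: L0/L1/L2 = -/FBE/G → run F
t=28: L0/L1/L2 = -/BE/G → run B
t=29: L0/L1/L2 = -/BE/G → run B
t=30: L0/L1/L2 = -/BE/G → run B
t=31: L0/L1/L2 = -/BE/G → run B
t=32: L0/L1/L2 = -/E/G → run E
t=33: L0/L1/L2 = -/E/G → run E
t=34: L0/L1/L2 = -/E/G → run E
t=35: L0/L1/L2 = -/E/G → run E
t=36: L0/L1/L2 = -/-/GE → run G
t=37: L0/L1/L2 = -/-/GE → run G
t=38: L0/L1/L2 = -/-/E → run E
t=39: (idle)
t=40: (idle)
t=41: (idle)
t=42: (idle)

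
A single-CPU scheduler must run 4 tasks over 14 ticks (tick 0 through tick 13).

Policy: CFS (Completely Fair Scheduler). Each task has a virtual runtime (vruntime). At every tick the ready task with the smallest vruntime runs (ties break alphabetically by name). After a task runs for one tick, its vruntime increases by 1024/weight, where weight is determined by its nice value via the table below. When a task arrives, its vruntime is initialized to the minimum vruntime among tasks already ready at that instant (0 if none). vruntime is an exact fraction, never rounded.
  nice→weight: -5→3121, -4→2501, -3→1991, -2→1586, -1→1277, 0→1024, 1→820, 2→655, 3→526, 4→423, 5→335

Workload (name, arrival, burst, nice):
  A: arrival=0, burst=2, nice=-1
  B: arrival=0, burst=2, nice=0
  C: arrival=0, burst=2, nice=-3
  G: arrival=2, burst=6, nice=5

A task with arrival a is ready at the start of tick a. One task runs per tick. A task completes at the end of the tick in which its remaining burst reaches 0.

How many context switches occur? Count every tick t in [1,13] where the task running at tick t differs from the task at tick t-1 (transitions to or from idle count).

t=0: vr[A=0 B=0 C=0] → run A
t=1: vr[A=1024/1277 B=0 C=0] → run B
t=2: vr[A=1024/1277 B=1 C=0 G=0] → run C
t=3: vr[A=1024/1277 B=1 C=1024/1991 G=0] → run G
t=4: vr[A=1024/1277 B=1 C=1024/1991 G=1024/335] → run C
t=5: vr[A=1024/1277 B=1 G=1024/335] → run A
t=6: vr[B=1 G=1024/335] → run B
t=7: vr[G=1024/335] → run G
t=8: vr[G=2048/335] → run G
t=9: vr[G=3072/335] → run G
t=10: vr[G=4096/335] → run G
t=11: vr[G=1024/67] → run G
t=12: (idle)
t=13: (idle)

context switches = 8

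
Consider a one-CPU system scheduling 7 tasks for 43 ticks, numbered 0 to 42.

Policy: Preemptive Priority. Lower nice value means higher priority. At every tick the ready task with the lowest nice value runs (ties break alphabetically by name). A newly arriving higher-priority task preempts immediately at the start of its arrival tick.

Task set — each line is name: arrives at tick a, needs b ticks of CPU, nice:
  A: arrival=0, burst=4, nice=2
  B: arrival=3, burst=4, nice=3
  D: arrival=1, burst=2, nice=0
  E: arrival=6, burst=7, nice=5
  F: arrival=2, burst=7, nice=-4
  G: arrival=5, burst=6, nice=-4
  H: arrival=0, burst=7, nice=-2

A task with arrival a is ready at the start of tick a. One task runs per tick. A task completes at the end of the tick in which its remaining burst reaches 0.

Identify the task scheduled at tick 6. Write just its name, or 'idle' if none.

t=0: ready={A,H} → run H
t=1: ready={A,D,H} → run H
t=2: ready={A,D,F,H} → run F
t=3: ready={A,B,D,F,H} → run F
t=4: ready={A,B,D,F,H} → run F
t=5: ready={A,B,D,F,G,H} → run F
t=6: ready={A,B,D,E,F,G,H} → run F
t=7: ready={A,B,D,E,F,G,H} → run F
t=8: ready={A,B,D,E,F,G,H} → run F
t=9: ready={A,B,D,E,G,H} → run G
t=10: ready={A,B,D,E,G,H} → run G
t=11: ready={A,B,D,E,G,H} → run G
t=12: ready={A,B,D,E,G,H} → run G
t=13: ready={A,B,D,E,G,H} → run G
t=14: ready={A,B,D,E,G,H} → run G
t=15: ready={A,B,D,E,H} → run H
t=16: ready={A,B,D,E,H} → run H
t=17: ready={A,B,D,E,H} → run H
t=18: ready={A,B,D,E,H} → run H
t=19: ready={A,B,D,E,H} → run H
t=20: ready={A,B,D,E} → run D
t=21: ready={A,B,D,E} → run D
t=22: ready={A,B,E} → run A
t=23: ready={A,B,E} → run A
t=24: ready={A,B,E} → run A
t=25: ready={A,B,E} → run A
t=26: ready={B,E} → run B
t=27: ready={B,E} → run B
t=28: ready={B,E} → run B
t=29: ready={B,E} → run B
t=30: ready={E} → run E
t=31: ready={E} → run E
t=32: ready={E} → run E
t=33: ready={E} → run E
t=34: ready={E} → run E
t=35: ready={E} → run E
t=36: ready={E} → run E
t=37: (idle)
t=38: (idle)
t=39: (idle)
t=40: (idle)
t=41: (idle)
t=42: (idle)

running at tick 6 = F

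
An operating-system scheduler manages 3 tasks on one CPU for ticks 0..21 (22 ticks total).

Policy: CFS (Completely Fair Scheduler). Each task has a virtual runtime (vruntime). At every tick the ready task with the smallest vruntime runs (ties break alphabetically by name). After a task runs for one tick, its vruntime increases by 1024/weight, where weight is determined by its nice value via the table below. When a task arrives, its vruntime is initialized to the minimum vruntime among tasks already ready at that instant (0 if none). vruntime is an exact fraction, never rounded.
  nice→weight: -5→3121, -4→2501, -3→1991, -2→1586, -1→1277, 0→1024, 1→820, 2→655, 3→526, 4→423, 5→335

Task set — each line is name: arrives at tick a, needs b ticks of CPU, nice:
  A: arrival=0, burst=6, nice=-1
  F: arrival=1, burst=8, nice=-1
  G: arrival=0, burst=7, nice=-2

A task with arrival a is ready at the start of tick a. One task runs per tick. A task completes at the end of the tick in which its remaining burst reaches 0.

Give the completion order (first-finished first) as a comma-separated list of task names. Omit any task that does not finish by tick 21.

completion order = G, A, F

t=0: vr[A=0 G=0] → run A
t=1: vr[A=1024/1277 F=0 G=0] → run F
t=2: vr[A=1024/1277 F=1024/1277 G=0] → run G
t=3: vr[A=1024/1277 F=1024/1277 G=512/793] → run G
t=4: vr[A=1024/1277 F=1024/1277 G=1024/793] → run A
t=5: vr[A=2048/1277 F=1024/1277 G=1024/793] → run F
t=6: vr[A=2048/1277 F=2048/1277 G=1024/793] → run G
t=7: vr[A=2048/1277 F=2048/1277 G=1536/793] → run A
t=8: vr[A=3072/1277 F=2048/1277 G=1536/793] → run F
t=9: vr[A=3072/1277 F=3072/1277 G=1536/793] → run G
t=10: vr[A=3072/1277 F=3072/1277 G=2048/793] → run A
t=11: vr[A=4096/1277 F=3072/1277 G=2048/793] → run F
t=12: vr[A=4096/1277 F=4096/1277 G=2048/793] → run G
t=13: vr[A=4096/1277 F=4096/1277 G=2560/793] → run A
t=14: vr[A=5120/1277 F=4096/1277 G=2560/793] → run F
t=15: vr[A=5120/1277 F=5120/1277 G=2560/793] → run G
t=16: vr[A=5120/1277 F=5120/1277 G=3072/793] → run G
t=17: vr[A=5120/1277 F=5120/1277] → run A
t=18: vr[F=5120/1277] → run F
t=19: vr[F=6144/1277] → run F
t=20: vr[F=7168/1277] → run F
t=21: (idle)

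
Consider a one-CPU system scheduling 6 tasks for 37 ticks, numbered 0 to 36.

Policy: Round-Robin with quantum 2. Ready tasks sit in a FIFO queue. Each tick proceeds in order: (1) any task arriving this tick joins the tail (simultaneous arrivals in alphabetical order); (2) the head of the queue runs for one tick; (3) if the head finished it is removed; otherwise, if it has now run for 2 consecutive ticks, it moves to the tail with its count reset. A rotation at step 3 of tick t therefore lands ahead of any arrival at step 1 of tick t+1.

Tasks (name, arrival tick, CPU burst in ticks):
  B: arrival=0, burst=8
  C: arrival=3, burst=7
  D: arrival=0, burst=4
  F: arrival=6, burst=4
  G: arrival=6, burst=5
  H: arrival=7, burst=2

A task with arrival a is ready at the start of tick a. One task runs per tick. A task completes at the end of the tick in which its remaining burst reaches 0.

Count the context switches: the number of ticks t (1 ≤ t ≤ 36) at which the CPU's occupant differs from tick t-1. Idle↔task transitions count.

t=0: queue=[B,D] q_used=0 → run B
t=1: queue=[B,D] q_used=1 → run B
t=2: queue=[D,B] q_used=0 → run D
t=3: queue=[D,B,C] q_used=1 → run D
t=4: queue=[B,C,D] q_used=0 → run B
t=5: queue=[B,C,D] q_used=1 → run B
t=6: queue=[C,D,B,F,G] q_used=0 → run C
t=7: queue=[C,D,B,F,G,H] q_used=1 → run C
t=8: queue=[D,B,F,G,H,C] q_used=0 → run D
t=9: queue=[D,B,F,G,H,C] q_used=1 → run D
t=10: queue=[B,F,G,H,C] q_used=0 → run B
t=11: queue=[B,F,G,H,C] q_used=1 → run B
t=12: queue=[F,G,H,C,B] q_used=0 → run F
t=13: queue=[F,G,H,C,B] q_used=1 → run F
t=14: queue=[G,H,C,B,F] q_used=0 → run G
t=15: queue=[G,H,C,B,F] q_used=1 → run G
t=16: queue=[H,C,B,F,G] q_used=0 → run H
t=17: queue=[H,C,B,F,G] q_used=1 → run H
t=18: queue=[C,B,F,G] q_used=0 → run C
t=19: queue=[C,B,F,G] q_used=1 → run C
t=20: queue=[B,F,G,C] q_used=0 → run B
t=21: queue=[B,F,G,C] q_used=1 → run B
t=22: queue=[F,G,C] q_used=0 → run F
t=23: queue=[F,G,C] q_used=1 → run F
t=24: queue=[G,C] q_used=0 → run G
t=25: queue=[G,C] q_used=1 → run G
t=26: queue=[C,G] q_used=0 → run C
t=27: queue=[C,G] q_used=1 → run C
t=28: queue=[G,C] q_used=0 → run G
t=29: queue=[C] q_used=0 → run C
t=30: (idle)
t=31: (idle)
t=32: (idle)
t=33: (idle)
t=34: (idle)
t=35: (idle)
t=36: (idle)

context switches = 16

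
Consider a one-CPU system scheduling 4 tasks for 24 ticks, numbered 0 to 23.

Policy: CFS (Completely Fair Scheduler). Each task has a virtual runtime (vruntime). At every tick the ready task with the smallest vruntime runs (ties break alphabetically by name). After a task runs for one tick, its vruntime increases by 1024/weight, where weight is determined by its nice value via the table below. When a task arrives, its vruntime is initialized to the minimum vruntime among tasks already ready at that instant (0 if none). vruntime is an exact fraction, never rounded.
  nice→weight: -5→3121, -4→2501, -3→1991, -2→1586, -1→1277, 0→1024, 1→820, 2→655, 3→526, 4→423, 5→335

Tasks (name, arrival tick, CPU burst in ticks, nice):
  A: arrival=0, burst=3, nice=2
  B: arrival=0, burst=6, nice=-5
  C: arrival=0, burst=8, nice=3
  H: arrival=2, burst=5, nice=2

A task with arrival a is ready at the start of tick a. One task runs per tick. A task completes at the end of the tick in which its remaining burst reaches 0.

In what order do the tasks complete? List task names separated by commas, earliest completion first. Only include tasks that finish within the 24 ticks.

completion order = B, A, H, C

t=0: vr[A=0 B=0 C=0] → run A
t=1: vr[A=1024/655 B=0 C=0] → run B
t=2: vr[A=1024/655 B=1024/3121 C=0 H=0] → run C
t=3: vr[A=1024/655 B=1024/3121 C=512/263 H=0] → run H
t=4: vr[A=1024/655 B=1024/3121 C=512/263 H=1024/655] → run B
t=5: vr[A=1024/655 B=2048/3121 C=512/263 H=1024/655] → run B
t=6: vr[A=1024/655 B=3072/3121 C=512/263 H=1024/655] → run B
t=7: vr[A=1024/655 B=4096/3121 C=512/263 H=1024/655] → run B
t=8: vr[A=1024/655 B=5120/3121 C=512/263 H=1024/655] → run A
t=9: vr[A=2048/655 B=5120/3121 C=512/263 H=1024/655] → run H
t=10: vr[A=2048/655 B=5120/3121 C=512/263 H=2048/655] → run B
t=11: vr[A=2048/655 C=512/263 H=2048/655] → run C
t=12: vr[A=2048/655 C=1024/263 H=2048/655] → run A
t=13: vr[C=1024/263 H=2048/655] → run H
t=14: vr[C=1024/263 H=3072/655] → run C
t=15: vr[C=1536/263 H=3072/655] → run H
t=16: vr[C=1536/263 H=4096/655] → run C
t=17: vr[C=2048/263 H=4096/655] → run H
t=18: vr[C=2048/263] → run C
t=19: vr[C=2560/263] → run C
t=20: vr[C=3072/263] → run C
t=21: vr[C=3584/263] → run C
t=22: (idle)
t=23: (idle)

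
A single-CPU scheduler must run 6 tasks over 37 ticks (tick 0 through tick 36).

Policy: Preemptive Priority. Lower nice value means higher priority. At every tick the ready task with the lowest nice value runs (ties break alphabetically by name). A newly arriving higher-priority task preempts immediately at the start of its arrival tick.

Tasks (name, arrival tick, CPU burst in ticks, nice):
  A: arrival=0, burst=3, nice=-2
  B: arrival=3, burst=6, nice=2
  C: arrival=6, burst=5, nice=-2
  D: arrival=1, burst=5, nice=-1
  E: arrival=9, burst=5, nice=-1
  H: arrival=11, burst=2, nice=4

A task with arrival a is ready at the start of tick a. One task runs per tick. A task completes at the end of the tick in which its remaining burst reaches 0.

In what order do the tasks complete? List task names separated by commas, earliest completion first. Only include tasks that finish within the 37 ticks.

completion order = A, C, D, E, B, H

t=0: ready={A} → run A
t=1: ready={A,D} → run A
t=2: ready={A,D} → run A
t=3: ready={B,D} → run D
t=4: ready={B,D} → run D
t=5: ready={B,D} → run D
t=6: ready={B,C,D} → run C
t=7: ready={B,C,D} → run C
t=8: ready={B,C,D} → run C
t=9: ready={B,C,D,E} → run C
t=10: ready={B,C,D,E} → run C
t=11: ready={B,D,E,H} → run D
t=12: ready={B,D,E,H} → run D
t=13: ready={B,E,H} → run E
t=14: ready={B,E,H} → run E
t=15: ready={B,E,H} → run E
t=16: ready={B,E,H} → run E
t=17: ready={B,E,H} → run E
t=18: ready={B,H} → run B
t=19: ready={B,H} → run B
t=20: ready={B,H} → run B
t=21: ready={B,H} → run B
t=22: ready={B,H} → run B
t=23: ready={B,H} → run B
t=24: ready={H} → run H
t=25: ready={H} → run H
t=26: (idle)
t=27: (idle)
t=28: (idle)
t=29: (idle)
t=30: (idle)
t=31: (idle)
t=32: (idle)
t=33: (idle)
t=34: (idle)
t=35: (idle)
t=36: (idle)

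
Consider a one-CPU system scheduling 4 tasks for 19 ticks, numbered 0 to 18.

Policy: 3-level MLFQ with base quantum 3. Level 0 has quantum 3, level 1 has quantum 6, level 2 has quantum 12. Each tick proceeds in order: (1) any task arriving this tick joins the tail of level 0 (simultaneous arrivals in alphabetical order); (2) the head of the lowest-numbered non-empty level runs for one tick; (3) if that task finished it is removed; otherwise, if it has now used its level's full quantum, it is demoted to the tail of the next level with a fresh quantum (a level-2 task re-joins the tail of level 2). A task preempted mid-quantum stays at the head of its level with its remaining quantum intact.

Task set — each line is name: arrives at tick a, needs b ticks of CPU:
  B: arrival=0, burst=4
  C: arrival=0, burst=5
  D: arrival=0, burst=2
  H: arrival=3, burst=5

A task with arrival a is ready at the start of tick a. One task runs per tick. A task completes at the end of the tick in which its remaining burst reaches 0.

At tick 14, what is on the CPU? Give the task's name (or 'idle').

running at tick 14 = H

t=0: L0/L1/L2 = BCD/-/- → run B
t=1: L0/L1/L2 = BCD/-/- → run B
t=2: L0/L1/L2 = BCD/-/- → run B
t=3: L0/L1/L2 = CDH/B/- → run C
t=4: L0/L1/L2 = CDH/B/- → run C
t=5: L0/L1/L2 = CDH/B/- → run C
t=6: L0/L1/L2 = DH/BC/- → run D
t=7: L0/L1/L2 = DH/BC/- → run D
t=8: L0/L1/L2 = H/BC/- → run H
t=9: L0/L1/L2 = H/BC/- → run H
t=10: L0/L1/L2 = H/BC/- → run H
t=11: L0/L1/L2 = -/BCH/- → run B
t=12: L0/L1/L2 = -/CH/- → run C
t=13: L0/L1/L2 = -/CH/- → run C
t=14: L0/L1/L2 = -/H/- → run H
t=15: L0/L1/L2 = -/H/- → run H
t=16: (idle)
t=17: (idle)
t=18: (idle)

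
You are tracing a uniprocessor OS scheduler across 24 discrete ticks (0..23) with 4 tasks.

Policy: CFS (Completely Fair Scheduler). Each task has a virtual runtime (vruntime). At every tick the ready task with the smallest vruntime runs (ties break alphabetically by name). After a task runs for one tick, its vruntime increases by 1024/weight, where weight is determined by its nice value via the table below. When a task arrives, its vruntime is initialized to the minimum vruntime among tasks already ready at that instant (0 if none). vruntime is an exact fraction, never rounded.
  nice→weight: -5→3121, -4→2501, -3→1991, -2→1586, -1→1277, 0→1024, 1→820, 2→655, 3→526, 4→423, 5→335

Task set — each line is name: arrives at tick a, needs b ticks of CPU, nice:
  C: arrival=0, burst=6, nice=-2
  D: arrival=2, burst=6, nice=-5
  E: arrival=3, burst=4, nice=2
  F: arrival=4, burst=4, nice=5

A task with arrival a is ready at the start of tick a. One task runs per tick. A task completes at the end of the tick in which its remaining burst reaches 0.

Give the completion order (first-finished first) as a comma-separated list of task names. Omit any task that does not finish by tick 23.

t=0: vr[C=0] → run C
t=1: vr[C=512/793] → run C
t=2: vr[C=1024/793 D=1024/793] → run C
t=3: vr[C=1536/793 D=1024/793 E=1024/793] → run D
t=4: vr[C=1536/793 D=4007936/2474953 E=1024/793 F=1024/793] → run E
t=5: vr[C=1536/793 D=4007936/2474953 E=1482752/519415 F=1024/793] → run F
t=6: vr[C=1536/793 D=4007936/2474953 E=1482752/519415 F=1155072/265655] → run D
t=7: vr[C=1536/793 D=4819968/2474953 E=1482752/519415 F=1155072/265655] → run C
t=8: vr[C=2048/793 D=4819968/2474953 E=1482752/519415 F=1155072/265655] → run D
t=9: vr[C=2048/793 D=5632000/2474953 E=1482752/519415 F=1155072/265655] → run D
t=10: vr[C=2048/793 D=6444032/2474953 E=1482752/519415 F=1155072/265655] → run C
t=11: vr[C=2560/793 D=6444032/2474953 E=1482752/519415 F=1155072/265655] → run D
t=12: vr[C=2560/793 D=7256064/2474953 E=1482752/519415 F=1155072/265655] → run E
t=13: vr[C=2560/793 D=7256064/2474953 E=2294784/519415 F=1155072/265655] → run D
t=14: vr[C=2560/793 E=2294784/519415 F=1155072/265655] → run C
t=15: vr[E=2294784/519415 F=1155072/265655] → run F
t=16: vr[E=2294784/519415 F=1967104/265655] → run E
t=17: vr[E=3106816/519415 F=1967104/265655] → run E
t=18: vr[F=1967104/265655] → run F
t=19: vr[F=2779136/265655] → run F
t=20: (idle)
t=21: (idle)
t=22: (idle)
t=23: (idle)

completion order = D, C, E, F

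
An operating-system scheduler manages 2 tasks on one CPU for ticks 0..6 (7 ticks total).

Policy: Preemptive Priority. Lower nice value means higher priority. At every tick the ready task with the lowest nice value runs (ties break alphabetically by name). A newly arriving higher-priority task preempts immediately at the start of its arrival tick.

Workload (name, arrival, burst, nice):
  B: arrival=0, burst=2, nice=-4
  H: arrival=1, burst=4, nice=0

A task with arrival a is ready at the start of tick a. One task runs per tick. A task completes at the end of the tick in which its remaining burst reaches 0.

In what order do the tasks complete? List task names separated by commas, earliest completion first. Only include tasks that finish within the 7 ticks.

t=0: ready={B} → run B
t=1: ready={B,H} → run B
t=2: ready={H} → run H
t=3: ready={H} → run H
t=4: ready={H} → run H
t=5: ready={H} → run H
t=6: (idle)

completion order = B, H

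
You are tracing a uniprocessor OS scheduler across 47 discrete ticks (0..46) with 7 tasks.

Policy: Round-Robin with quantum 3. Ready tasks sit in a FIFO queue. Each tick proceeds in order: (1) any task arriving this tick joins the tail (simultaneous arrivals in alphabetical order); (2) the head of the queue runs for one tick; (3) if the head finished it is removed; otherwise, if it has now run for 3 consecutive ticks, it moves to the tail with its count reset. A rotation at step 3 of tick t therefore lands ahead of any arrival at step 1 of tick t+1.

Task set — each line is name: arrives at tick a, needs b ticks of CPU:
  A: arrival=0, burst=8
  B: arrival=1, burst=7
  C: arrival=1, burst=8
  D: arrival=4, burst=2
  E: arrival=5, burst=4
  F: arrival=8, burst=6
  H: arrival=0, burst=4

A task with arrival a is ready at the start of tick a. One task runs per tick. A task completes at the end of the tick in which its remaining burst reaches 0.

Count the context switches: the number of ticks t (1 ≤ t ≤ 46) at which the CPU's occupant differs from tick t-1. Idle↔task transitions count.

t=0: queue=[A,H] q_used=0 → run A
t=1: queue=[A,H,B,C] q_used=1 → run A
t=2: queue=[A,H,B,C] q_used=2 → run A
t=3: queue=[H,B,C,A] q_used=0 → run H
t=4: queue=[H,B,C,A,D] q_used=1 → run H
t=5: queue=[H,B,C,A,D,E] q_used=2 → run H
t=6: queue=[B,C,A,D,E,H] q_used=0 → run B
t=7: queue=[B,C,A,D,E,H] q_used=1 → run B
t=8: queue=[B,C,A,D,E,H,F] q_used=2 → run B
t=9: queue=[C,A,D,E,H,F,B] q_used=0 → run C
t=10: queue=[C,A,D,E,H,F,B] q_used=1 → run C
t=11: queue=[C,A,D,E,H,F,B] q_used=2 → run C
t=12: queue=[A,D,E,H,F,B,C] q_used=0 → run A
t=13: queue=[A,D,E,H,F,B,C] q_used=1 → run A
t=14: queue=[A,D,E,H,F,B,C] q_used=2 → run A
t=15: queue=[D,E,H,F,B,C,A] q_used=0 → run D
t=16: queue=[D,E,H,F,B,C,A] q_used=1 → run D
t=17: queue=[E,H,F,B,C,A] q_used=0 → run E
t=18: queue=[E,H,F,B,C,A] q_used=1 → run E
t=19: queue=[E,H,F,B,C,A] q_used=2 → run E
t=20: queue=[H,F,B,C,A,E] q_used=0 → run H
t=21: queue=[F,B,C,A,E] q_used=0 → run F
t=22: queue=[F,B,C,A,E] q_used=1 → run F
t=23: queue=[F,B,C,A,E] q_used=2 → run F
t=24: queue=[B,C,A,E,F] q_used=0 → run B
t=25: queue=[B,C,A,E,F] q_used=1 → run B
t=26: queue=[B,C,A,E,F] q_used=2 → run B
t=27: queue=[C,A,E,F,B] q_used=0 → run C
t=28: queue=[C,A,E,F,B] q_used=1 → run C
t=29: queue=[C,A,E,F,B] q_used=2 → run C
t=30: queue=[A,E,F,B,C] q_used=0 → run A
t=31: queue=[A,E,F,B,C] q_used=1 → run A
t=32: queue=[E,F,B,C] q_used=0 → run E
t=33: queue=[F,B,C] q_used=0 → run F
t=34: queue=[F,B,C] q_used=1 → run F
t=35: queue=[F,B,C] q_used=2 → run F
t=36: queue=[B,C] q_used=0 → run B
t=37: queue=[C] q_used=0 → run C
t=38: queue=[C] q_used=1 → run C
t=39: (idle)
t=40: (idle)
t=41: (idle)
t=42: (idle)
t=43: (idle)
t=44: (idle)
t=45: (idle)
t=46: (idle)

context switches = 16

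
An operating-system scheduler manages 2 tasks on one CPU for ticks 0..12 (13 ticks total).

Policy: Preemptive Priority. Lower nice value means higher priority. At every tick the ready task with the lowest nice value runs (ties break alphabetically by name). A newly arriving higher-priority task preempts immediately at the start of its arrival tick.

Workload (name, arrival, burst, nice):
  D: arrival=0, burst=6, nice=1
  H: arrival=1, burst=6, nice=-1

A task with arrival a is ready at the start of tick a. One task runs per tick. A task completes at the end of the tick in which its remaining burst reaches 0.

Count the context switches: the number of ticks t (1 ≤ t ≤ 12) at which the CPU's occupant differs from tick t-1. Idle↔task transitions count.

context switches = 3

t=0: ready={D} → run D
t=1: ready={D,H} → run H
t=2: ready={D,H} → run H
t=3: ready={D,H} → run H
t=4: ready={D,H} → run H
t=5: ready={D,H} → run H
t=6: ready={D,H} → run H
t=7: ready={D} → run D
t=8: ready={D} → run D
t=9: ready={D} → run D
t=10: ready={D} → run D
t=11: ready={D} → run D
t=12: (idle)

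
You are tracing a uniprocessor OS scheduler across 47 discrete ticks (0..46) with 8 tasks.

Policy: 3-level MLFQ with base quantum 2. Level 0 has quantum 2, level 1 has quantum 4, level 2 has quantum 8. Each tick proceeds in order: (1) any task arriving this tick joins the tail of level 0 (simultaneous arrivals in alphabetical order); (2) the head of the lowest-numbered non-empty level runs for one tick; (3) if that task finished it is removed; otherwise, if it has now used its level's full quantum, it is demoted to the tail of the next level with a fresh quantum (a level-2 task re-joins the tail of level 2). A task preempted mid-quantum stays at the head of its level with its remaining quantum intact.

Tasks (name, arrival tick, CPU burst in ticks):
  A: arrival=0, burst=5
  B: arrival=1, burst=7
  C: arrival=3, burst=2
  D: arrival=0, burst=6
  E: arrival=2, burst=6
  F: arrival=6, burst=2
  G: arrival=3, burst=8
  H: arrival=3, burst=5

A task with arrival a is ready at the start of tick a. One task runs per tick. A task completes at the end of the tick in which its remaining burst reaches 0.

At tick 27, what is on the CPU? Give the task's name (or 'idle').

running at tick 27 = E

t=0: L0/L1/L2 = AD/-/- → run A
t=1: L0/L1/L2 = ADB/-/- → run A
t=2: L0/L1/L2 = DBE/A/- → run D
t=3: L0/L1/L2 = DBECGH/A/- → run D
t=4: L0/L1/L2 = BECGH/AD/- → run B
t=5: L0/L1/L2 = BECGH/AD/- → run B
t=6: L0/L1/L2 = ECGHF/ADB/- → run E
t=7: L0/L1/L2 = ECGHF/ADB/- → run E
t=8: L0/L1/L2 = CGHF/ADBE/- → run C
t=9: L0/L1/L2 = CGHF/ADBE/- → run C
t=10: L0/L1/L2 = GHF/ADBE/- → run G
t=11: L0/L1/L2 = GHF/ADBE/- → run G
t=12: L0/L1/L2 = HF/ADBEG/- → run H
t=13: L0/L1/L2 = HF/ADBEG/- → run H
t=14: L0/L1/L2 = F/ADBEGH/- → run F
t=15: L0/L1/L2 = F/ADBEGH/- → run F
t=16: L0/L1/L2 = -/ADBEGH/- → run A
t=17: L0/L1/L2 = -/ADBEGH/- → run A
t=18: L0/L1/L2 = -/ADBEGH/- → run A
t=19: L0/L1/L2 = -/DBEGH/- → run D
t=20: L0/L1/L2 = -/DBEGH/- → run D
t=21: L0/L1/L2 = -/DBEGH/- → run D
t=22: L0/L1/L2 = -/DBEGH/- → run D
t=23: L0/L1/L2 = -/BEGH/- → run B
t=24: L0/L1/L2 = -/BEGH/- → run B
t=25: L0/L1/L2 = -/BEGH/- → run B
t=26: L0/L1/L2 = -/BEGH/- → run B
t=27: L0/L1/L2 = -/EGH/B → run E
t=28: L0/L1/L2 = -/EGH/B → run E
t=29: L0/L1/L2 = -/EGH/B → run E
t=30: L0/L1/L2 = -/EGH/B → run E
t=31: L0/L1/L2 = -/GH/B → run G
t=32: L0/L1/L2 = -/GH/B → run G
t=33: L0/L1/L2 = -/GH/B → run G
t=34: L0/L1/L2 = -/GH/B → run G
t=35: L0/L1/L2 = -/H/BG → run H
t=36: L0/L1/L2 = -/H/BG → run H
t=37: L0/L1/L2 = -/H/BG → run H
t=38: L0/L1/L2 = -/-/BG → run B
t=39: L0/L1/L2 = -/-/G → run G
t=40: L0/L1/L2 = -/-/G → run G
t=41: (idle)
t=42: (idle)
t=43: (idle)
t=44: (idle)
t=45: (idle)
t=46: (idle)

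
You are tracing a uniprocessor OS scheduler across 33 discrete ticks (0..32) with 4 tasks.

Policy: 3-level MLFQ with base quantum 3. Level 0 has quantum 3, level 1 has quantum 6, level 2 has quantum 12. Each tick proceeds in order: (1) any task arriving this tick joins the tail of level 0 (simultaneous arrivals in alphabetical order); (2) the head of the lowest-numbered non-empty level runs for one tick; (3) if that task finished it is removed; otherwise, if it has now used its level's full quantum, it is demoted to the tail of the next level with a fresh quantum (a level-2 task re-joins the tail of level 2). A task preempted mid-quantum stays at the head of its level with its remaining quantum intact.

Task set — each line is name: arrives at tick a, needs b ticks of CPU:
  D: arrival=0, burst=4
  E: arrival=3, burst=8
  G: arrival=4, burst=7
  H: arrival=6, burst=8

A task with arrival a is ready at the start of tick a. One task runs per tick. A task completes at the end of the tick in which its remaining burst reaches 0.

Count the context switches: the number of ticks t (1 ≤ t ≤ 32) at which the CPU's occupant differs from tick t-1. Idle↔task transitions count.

t=0: L0/L1/L2 = D/-/- → run D
t=1: L0/L1/L2 = D/-/- → run D
t=2: L0/L1/L2 = D/-/- → run D
t=3: L0/L1/L2 = E/D/- → run E
t=4: L0/L1/L2 = EG/D/- → run E
t=5: L0/L1/L2 = EG/D/- → run E
t=6: L0/L1/L2 = GH/DE/- → run G
t=7: L0/L1/L2 = GH/DE/- → run G
t=8: L0/L1/L2 = GH/DE/- → run G
t=9: L0/L1/L2 = H/DEG/- → run H
t=10: L0/L1/L2 = H/DEG/- → run H
t=11: L0/L1/L2 = H/DEG/- → run H
t=12: L0/L1/L2 = -/DEGH/- → run D
t=13: L0/L1/L2 = -/EGH/- → run E
t=14: L0/L1/L2 = -/EGH/- → run E
t=15: L0/L1/L2 = -/EGH/- → run E
t=16: L0/L1/L2 = -/EGH/- → run E
t=17: L0/L1/L2 = -/EGH/- → run E
t=18: L0/L1/L2 = -/GH/- → run G
t=19: L0/L1/L2 = -/GH/- → run G
t=20: L0/L1/L2 = -/GH/- → run G
t=21: L0/L1/L2 = -/GH/- → run G
t=22: L0/L1/L2 = -/H/- → run H
t=23: L0/L1/L2 = -/H/- → run H
t=24: L0/L1/L2 = -/H/- → run H
t=25: L0/L1/L2 = -/H/- → run H
t=26: L0/L1/L2 = -/H/- → run H
t=27: (idle)
t=28: (idle)
t=29: (idle)
t=30: (idle)
t=31: (idle)
t=32: (idle)

context switches = 8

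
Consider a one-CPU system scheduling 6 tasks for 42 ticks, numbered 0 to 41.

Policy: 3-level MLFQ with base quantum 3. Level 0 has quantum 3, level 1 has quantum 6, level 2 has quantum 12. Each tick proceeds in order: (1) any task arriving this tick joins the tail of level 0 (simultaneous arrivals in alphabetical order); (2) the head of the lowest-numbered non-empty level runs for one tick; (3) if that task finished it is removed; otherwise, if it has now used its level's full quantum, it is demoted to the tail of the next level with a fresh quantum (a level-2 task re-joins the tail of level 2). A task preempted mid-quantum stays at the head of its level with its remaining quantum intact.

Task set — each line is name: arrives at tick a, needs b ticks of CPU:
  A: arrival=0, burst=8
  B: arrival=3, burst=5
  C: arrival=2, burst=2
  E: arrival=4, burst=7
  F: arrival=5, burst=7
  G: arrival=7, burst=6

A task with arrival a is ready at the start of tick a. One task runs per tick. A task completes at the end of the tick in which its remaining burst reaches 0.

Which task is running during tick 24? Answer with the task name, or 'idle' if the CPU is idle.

running at tick 24 = E

t=0: L0/L1/L2 = A/-/- → run A
t=1: L0/L1/L2 = A/-/- → run A
t=2: L0/L1/L2 = AC/-/- → run A
t=3: L0/L1/L2 = CB/A/- → run C
t=4: L0/L1/L2 = CBE/A/- → run C
t=5: L0/L1/L2 = BEF/A/- → run B
t=6: L0/L1/L2 = BEF/A/- → run B
t=7: L0/L1/L2 = BEFG/A/- → run B
t=8: L0/L1/L2 = EFG/AB/- → run E
t=9: L0/L1/L2 = EFG/AB/- → run E
t=10: L0/L1/L2 = EFG/AB/- → run E
t=11: L0/L1/L2 = FG/ABE/- → run F
t=12: L0/L1/L2 = FG/ABE/- → run F
t=13: L0/L1/L2 = FG/ABE/- → run F
t=14: L0/L1/L2 = G/ABEF/- → run G
t=15: L0/L1/L2 = G/ABEF/- → run G
t=16: L0/L1/L2 = G/ABEF/- → run G
t=17: L0/L1/L2 = -/ABEFG/- → run A
t=18: L0/L1/L2 = -/ABEFG/- → run A
t=19: L0/L1/L2 = -/ABEFG/- → run A
t=20: L0/L1/L2 = -/ABEFG/- → run A
t=21: L0/L1/L2 = -/ABEFG/- → run A
t=22: L0/L1/L2 = -/BEFG/- → run B
t=23: L0/L1/L2 = -/BEFG/- → run B
t=24: L0/L1/L2 = -/EFG/- → run E
t=25: L0/L1/L2 = -/EFG/- → run E
t=26: L0/L1/L2 = -/EFG/- → run E
t=27: L0/L1/L2 = -/EFG/- → run E
t=28: L0/L1/L2 = -/FG/- → run F
t=29: L0/L1/L2 = -/FG/- → run F
t=30: L0/L1/L2 = -/FG/- → run F
t=31: L0/L1/L2 = -/FG/- → run F
t=32: L0/L1/L2 = -/G/- → run G
t=33: L0/L1/L2 = -/G/- → run G
t=34: L0/L1/L2 = -/G/- → run G
t=35: (idle)
t=36: (idle)
t=37: (idle)
t=38: (idle)
t=39: (idle)
t=40: (idle)
t=41: (idle)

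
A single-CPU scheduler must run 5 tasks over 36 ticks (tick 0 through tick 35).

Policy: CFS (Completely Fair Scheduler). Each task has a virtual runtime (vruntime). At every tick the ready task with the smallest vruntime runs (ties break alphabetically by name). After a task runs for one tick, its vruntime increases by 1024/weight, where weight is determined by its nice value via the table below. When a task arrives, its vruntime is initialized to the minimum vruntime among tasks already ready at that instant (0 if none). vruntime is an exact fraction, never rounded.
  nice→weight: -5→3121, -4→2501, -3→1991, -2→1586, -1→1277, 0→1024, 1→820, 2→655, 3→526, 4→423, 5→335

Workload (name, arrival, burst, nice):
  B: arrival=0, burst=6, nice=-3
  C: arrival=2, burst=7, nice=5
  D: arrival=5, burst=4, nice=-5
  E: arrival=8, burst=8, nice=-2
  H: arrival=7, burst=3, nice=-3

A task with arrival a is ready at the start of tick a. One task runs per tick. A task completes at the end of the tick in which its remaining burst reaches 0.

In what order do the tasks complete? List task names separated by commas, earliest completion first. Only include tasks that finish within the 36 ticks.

completion order = B, D, H, E, C

t=0: vr[B=0] → run B
t=1: vr[B=1024/1991] → run B
t=2: vr[B=2048/1991 C=2048/1991] → run B
t=3: vr[B=3072/1991 C=2048/1991] → run C
t=4: vr[B=3072/1991 C=2724864/666985] → run B
t=5: vr[B=4096/1991 C=2724864/666985 D=4096/1991] → run B
t=6: vr[B=5120/1991 C=2724864/666985 D=4096/1991] → run D
t=7: vr[B=5120/1991 C=2724864/666985 D=14822400/6213911 H=14822400/6213911] → run D
t=8: vr[B=5120/1991 C=2724864/666985 D=16861184/6213911 E=14822400/6213911 H=14822400/6213911] → run E
t=9: vr[B=5120/1991 C=2724864/666985 D=16861184/6213911 E=14935685632/4927631423 H=14822400/6213911] → run H
t=10: vr[B=5120/1991 C=2724864/666985 D=16861184/6213911 E=14935685632/4927631423 H=18018304/6213911] → run B
t=11: vr[C=2724864/666985 D=16861184/6213911 E=14935685632/4927631423 H=18018304/6213911] → run D
t=12: vr[C=2724864/666985 D=18899968/6213911 E=14935685632/4927631423 H=18018304/6213911] → run H
t=13: vr[C=2724864/666985 D=18899968/6213911 E=14935685632/4927631423 H=21214208/6213911] → run E
t=14: vr[C=2724864/666985 D=18899968/6213911 E=18117208064/4927631423 H=21214208/6213911] → run D
t=15: vr[C=2724864/666985 E=18117208064/4927631423 H=21214208/6213911] → run H
t=16: vr[C=2724864/666985 E=18117208064/4927631423] → run E
t=17: vr[C=2724864/666985 E=21298730496/4927631423] → run C
t=18: vr[C=4763648/666985 E=21298730496/4927631423] → run E
t=19: vr[C=4763648/666985 E=24480252928/4927631423] → run E
t=20: vr[C=4763648/666985 E=27661775360/4927631423] → run E
t=21: vr[C=4763648/666985 E=30843297792/4927631423] → run E
t=22: vr[C=4763648/666985 E=34024820224/4927631423] → run E
t=23: vr[C=4763648/666985] → run C
t=24: vr[C=6802432/666985] → run C
t=25: vr[C=8841216/666985] → run C
t=26: vr[C=2176000/133397] → run C
t=27: vr[C=12918784/666985] → run C
t=28: (idle)
t=29: (idle)
t=30: (idle)
t=31: (idle)
t=32: (idle)
t=33: (idle)
t=34: (idle)
t=35: (idle)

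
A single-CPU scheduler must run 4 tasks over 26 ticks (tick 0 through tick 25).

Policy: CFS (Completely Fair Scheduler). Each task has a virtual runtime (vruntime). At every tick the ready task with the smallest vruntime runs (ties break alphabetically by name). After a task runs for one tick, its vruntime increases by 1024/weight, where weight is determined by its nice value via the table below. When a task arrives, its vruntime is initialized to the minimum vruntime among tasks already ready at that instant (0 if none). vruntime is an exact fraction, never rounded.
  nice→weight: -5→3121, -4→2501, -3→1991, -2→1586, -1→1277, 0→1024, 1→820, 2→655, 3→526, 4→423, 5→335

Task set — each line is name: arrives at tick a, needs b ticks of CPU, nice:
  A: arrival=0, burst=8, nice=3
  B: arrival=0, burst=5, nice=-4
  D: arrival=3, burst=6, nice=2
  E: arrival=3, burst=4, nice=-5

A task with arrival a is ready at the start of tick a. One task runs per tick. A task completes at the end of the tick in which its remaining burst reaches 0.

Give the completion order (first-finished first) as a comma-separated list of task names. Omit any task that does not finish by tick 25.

t=0: vr[A=0 B=0] → run A
t=1: vr[A=512/263 B=0] → run B
t=2: vr[A=512/263 B=1024/2501] → run B
t=3: vr[A=512/263 B=2048/2501 D=2048/2501 E=2048/2501] → run B
t=4: vr[A=512/263 B=3072/2501 D=2048/2501 E=2048/2501] → run D
t=5: vr[A=512/263 B=3072/2501 D=3902464/1638155 E=2048/2501] → run E
t=6: vr[A=512/263 B=3072/2501 D=3902464/1638155 E=8952832/7805621] → run E
t=7: vr[A=512/263 B=3072/2501 D=3902464/1638155 E=11513856/7805621] → run B
t=8: vr[A=512/263 B=4096/2501 D=3902464/1638155 E=11513856/7805621] → run E
t=9: vr[A=512/263 B=4096/2501 D=3902464/1638155 E=14074880/7805621] → run B
t=10: vr[A=512/263 D=3902464/1638155 E=14074880/7805621] → run E
t=11: vr[A=512/263 D=3902464/1638155] → run A
t=12: vr[A=1024/263 D=3902464/1638155] → run D
t=13: vr[A=1024/263 D=6463488/1638155] → run A
t=14: vr[A=1536/263 D=6463488/1638155] → run D
t=15: vr[A=1536/263 D=9024512/1638155] → run D
t=16: vr[A=1536/263 D=11585536/1638155] → run A
t=17: vr[A=2048/263 D=11585536/1638155] → run D
t=18: vr[A=2048/263 D=2829312/327631] → run A
t=19: vr[A=2560/263 D=2829312/327631] → run D
t=20: vr[A=2560/263] → run A
t=21: vr[A=3072/263] → run A
t=22: vr[A=3584/263] → run A
t=23: (idle)
t=24: (idle)
t=25: (idle)

completion order = B, E, D, A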